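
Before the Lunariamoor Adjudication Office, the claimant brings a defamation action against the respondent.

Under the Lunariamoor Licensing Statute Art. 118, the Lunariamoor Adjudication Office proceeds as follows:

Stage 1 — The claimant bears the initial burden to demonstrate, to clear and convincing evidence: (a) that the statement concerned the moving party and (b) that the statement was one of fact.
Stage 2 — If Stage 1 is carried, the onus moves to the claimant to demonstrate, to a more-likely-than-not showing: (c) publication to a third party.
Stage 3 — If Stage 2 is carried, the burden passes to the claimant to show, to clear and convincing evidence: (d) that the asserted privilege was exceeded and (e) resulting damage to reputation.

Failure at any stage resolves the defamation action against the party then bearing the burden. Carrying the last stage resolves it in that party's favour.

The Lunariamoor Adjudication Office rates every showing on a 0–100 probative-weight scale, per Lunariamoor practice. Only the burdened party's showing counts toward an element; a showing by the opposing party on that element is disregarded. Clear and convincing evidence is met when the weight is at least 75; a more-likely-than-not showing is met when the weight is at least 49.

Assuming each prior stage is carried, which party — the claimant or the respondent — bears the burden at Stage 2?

Stage 2's rule assigns the burden to the claimant (to a more-likely-than-not showing).

claimant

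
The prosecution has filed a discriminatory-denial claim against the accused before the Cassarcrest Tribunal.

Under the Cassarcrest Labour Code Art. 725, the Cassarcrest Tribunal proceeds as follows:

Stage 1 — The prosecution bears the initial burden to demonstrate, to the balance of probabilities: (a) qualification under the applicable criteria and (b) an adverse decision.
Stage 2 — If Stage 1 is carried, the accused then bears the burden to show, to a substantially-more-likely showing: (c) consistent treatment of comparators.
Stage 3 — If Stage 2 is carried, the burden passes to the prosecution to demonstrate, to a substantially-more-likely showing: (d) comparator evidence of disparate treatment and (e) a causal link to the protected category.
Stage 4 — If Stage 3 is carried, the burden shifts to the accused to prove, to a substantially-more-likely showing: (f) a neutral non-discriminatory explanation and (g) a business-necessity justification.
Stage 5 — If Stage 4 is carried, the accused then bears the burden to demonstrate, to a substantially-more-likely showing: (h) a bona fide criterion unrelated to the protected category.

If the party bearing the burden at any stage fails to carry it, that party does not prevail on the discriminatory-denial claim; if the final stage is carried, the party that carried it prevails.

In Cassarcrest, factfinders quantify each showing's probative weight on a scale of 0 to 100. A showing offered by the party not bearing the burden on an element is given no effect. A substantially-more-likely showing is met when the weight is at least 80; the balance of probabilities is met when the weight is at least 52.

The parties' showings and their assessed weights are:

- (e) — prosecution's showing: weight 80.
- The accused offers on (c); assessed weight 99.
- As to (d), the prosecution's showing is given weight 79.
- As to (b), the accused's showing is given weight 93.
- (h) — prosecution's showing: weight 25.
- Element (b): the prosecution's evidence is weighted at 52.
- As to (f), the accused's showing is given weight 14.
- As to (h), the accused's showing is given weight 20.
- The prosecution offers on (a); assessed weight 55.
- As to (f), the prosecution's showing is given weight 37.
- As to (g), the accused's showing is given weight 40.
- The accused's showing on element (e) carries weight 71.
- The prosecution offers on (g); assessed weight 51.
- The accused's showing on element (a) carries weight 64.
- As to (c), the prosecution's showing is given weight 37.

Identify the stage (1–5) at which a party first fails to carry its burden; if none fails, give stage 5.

At Stage 1 the prosecution must meet the balance of probabilities (weight is at least 52): on (a) the weight is 55 (the accused's 64 is given no effect), which does reach 52, so (a) meets the standard; on (b) the weight is 52 (the accused's 93 is given no effect), which does reach 52, so (b) meets the standard.
  Stage 1 is satisfied; the onus moves to the accused.
At Stage 2 the accused must meet a substantially-more-likely showing (weight is at least 80): on (c) the weight is 99 (the prosecution's 37 is given no effect), ≥ 80, so (c) meets the standard.
  Stage 2 is satisfied; the onus moves to the prosecution.
At Stage 3 the prosecution must meet a substantially-more-likely showing (weight is at least 80): on (d) the weight is 79, < 80, so (d) does not meet the standard; on (e) the weight is 80 (the accused's 71 is given no effect), ≥ 80, so (e) meets the standard.
  Not every element is met, so the prosecution fails to carry Stage 3.
The analysis ends at Stage 3; the accused prevails.

stage 3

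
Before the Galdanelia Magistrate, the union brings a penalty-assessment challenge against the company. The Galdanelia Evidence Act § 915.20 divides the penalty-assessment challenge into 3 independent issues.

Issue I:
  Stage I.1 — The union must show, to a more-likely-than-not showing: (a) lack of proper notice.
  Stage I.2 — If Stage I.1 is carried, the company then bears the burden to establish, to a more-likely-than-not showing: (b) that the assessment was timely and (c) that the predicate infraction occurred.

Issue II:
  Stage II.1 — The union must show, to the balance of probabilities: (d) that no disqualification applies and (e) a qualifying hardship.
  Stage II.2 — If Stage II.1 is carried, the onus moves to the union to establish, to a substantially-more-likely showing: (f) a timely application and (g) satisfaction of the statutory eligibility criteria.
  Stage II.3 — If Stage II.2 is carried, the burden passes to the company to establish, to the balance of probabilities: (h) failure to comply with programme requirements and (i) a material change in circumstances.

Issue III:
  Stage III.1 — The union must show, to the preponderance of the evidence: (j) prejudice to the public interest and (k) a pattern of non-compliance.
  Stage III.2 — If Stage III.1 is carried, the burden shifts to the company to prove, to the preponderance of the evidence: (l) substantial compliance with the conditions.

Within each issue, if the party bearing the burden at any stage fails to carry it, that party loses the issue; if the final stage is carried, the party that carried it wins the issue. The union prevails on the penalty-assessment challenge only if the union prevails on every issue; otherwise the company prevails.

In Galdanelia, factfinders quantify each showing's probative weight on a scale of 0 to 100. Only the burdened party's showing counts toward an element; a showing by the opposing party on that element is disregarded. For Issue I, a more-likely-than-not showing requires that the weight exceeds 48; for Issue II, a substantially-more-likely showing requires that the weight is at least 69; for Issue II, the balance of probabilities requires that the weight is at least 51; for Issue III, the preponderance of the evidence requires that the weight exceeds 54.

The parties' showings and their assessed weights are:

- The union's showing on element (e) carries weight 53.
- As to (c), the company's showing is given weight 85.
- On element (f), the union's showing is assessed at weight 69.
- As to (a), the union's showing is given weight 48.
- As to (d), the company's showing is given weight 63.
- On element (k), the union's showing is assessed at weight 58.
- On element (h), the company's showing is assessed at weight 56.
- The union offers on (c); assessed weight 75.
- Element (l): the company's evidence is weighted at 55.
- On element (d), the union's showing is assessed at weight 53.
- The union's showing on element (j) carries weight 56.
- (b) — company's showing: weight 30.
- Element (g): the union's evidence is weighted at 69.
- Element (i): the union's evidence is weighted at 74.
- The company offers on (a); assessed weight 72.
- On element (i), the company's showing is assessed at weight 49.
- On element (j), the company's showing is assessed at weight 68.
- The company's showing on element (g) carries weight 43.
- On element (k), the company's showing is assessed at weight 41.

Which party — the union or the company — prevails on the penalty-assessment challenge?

— Issue I —
Stage I.1 (union, a more-likely-than-not showing, weight exceeds 48): (a) 48 (company's 72 disregarded) ≤ 48 — fails.
  The union does not carry Stage I.1.
The company prevails on this issue.
— Issue II —
Stage II.1 (union, the balance of probabilities, weight is at least 51): (d) 53 (company's 63 disregarded) ≥ 51 — meets; (e) 53 ≥ 51 — meets.
  Stage II.1 carried; the burden remains with the union.
Stage II.2 (union, a substantially-more-likely showing, weight is at least 69): (f) 69 ≥ 69 — meets; (g) 69 (company's 43 disregarded) ≥ 69 — meets.
  The union carries Stage II.2; the company now bears the burden.
Stage II.3 (company, the balance of probabilities, weight is at least 51): (h) 56 ≥ 51 — meets; (i) 49 (union's 74 disregarded) < 51 — fails.
  Stage II.3 not carried; the company fails its burden.
So the union prevails on this issue.
— Issue III —
Stage III.1 (union, the preponderance of the evidence, weight exceeds 54): (j) 56 (company's 68 disregarded) > 54 — meets; (k) 58 (company's 41 disregarded) > 54 — meets.
  Stage III.1 carried; the burden shifts to the company.
Stage III.2 (company, the preponderance of the evidence, weight exceeds 54): (l) 55 > 54 — meets.
  The company carries the last stage.
With every stage satisfied, the company prevails on this issue.
Per-issue: Issue I → company; Issue II → union; Issue III → company. The union must prevail on every issue; overall, the company prevails.

company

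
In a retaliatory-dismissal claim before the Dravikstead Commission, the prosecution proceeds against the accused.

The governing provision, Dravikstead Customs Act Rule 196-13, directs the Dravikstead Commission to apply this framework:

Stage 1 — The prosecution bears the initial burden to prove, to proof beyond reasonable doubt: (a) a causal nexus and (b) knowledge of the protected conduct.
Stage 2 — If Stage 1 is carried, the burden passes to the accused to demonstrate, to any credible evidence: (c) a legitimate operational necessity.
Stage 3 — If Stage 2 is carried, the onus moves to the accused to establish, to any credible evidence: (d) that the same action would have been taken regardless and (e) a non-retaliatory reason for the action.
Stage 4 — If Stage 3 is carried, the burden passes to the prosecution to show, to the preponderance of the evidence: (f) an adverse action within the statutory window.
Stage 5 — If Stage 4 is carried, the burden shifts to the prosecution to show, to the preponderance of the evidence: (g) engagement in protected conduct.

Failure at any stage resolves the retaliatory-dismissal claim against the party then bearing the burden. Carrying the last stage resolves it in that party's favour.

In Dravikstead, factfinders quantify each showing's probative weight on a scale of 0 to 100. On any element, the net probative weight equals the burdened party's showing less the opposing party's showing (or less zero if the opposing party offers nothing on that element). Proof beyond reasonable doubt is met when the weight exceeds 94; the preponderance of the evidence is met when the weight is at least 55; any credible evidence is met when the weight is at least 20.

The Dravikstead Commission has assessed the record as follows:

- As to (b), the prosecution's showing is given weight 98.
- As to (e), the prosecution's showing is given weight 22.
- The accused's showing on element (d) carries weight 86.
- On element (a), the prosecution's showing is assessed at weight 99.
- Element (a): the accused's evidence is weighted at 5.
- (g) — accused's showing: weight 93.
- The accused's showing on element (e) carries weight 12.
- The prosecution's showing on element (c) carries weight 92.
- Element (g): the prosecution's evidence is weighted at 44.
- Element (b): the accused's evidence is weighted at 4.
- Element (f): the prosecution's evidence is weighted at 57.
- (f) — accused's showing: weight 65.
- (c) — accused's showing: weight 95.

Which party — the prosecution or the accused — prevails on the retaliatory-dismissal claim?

accused

At Stage 1 the prosecution must meet proof beyond reasonable doubt (weight exceeds 94): on (a) the weight is 99 less the opposing 5 gives net 94, ≤ 94, so (a) does not meet the standard; on (b) the weight is 98 less the opposing 4 gives net 94, ≤ 94, so (b) does not meet the standard.
  The prosecution does not carry Stage 1.
The analysis ends at Stage 1; the accused prevails.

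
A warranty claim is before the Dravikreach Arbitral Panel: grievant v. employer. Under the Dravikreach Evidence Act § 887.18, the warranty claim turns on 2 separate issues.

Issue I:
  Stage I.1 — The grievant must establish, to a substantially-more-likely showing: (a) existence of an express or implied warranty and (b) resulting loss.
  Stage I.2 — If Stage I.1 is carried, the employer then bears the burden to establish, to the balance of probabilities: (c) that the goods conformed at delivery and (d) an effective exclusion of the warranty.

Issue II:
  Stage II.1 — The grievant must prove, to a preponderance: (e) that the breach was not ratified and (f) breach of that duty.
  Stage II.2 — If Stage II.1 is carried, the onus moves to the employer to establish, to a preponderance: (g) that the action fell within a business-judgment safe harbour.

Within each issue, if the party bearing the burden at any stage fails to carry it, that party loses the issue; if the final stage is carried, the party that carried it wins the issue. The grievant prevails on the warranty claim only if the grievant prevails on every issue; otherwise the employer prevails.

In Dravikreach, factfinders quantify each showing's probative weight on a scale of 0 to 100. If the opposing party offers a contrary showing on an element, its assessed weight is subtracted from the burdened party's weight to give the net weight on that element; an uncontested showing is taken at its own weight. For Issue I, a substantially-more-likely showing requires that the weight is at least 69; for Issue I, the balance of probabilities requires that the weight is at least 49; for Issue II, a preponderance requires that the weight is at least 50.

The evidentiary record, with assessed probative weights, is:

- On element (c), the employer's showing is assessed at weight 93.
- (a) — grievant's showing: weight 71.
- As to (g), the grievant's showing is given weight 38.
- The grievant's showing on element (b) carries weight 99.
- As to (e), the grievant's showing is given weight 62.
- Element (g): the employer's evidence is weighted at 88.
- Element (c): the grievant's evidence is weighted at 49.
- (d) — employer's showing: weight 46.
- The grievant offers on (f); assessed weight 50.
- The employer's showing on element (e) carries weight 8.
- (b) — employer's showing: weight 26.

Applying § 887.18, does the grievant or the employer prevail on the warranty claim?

— Issue I —
Stage I.1 (grievant, a substantially-more-likely showing, weight is at least 69): (a) 71 ≥ 69 — meets; (b) net 99−26=73 ≥ 69 — meets.
  The grievant carries Stage I.1; the employer now bears the burden.
Stage I.2 (employer, the balance of probabilities, weight is at least 49): (c) net 93−49=44 < 49 — fails; (d) 46 < 49 — fails.
  Stage I.2 not carried; the employer fails its burden.
The analysis ends at Stage I.2; the grievant prevails on this issue.
— Issue II —
Stage II.1 (grievant, a preponderance, weight is at least 50): (e) net 62−8=54 ≥ 50 — meets; (f) 50 ≥ 50 — meets.
  Stage II.1 is satisfied; the onus moves to the employer.
Stage II.2 (employer, a preponderance, weight is at least 50): (g) net 88−38=50 ≥ 50 — meets.
  The employer carries the last stage.
Every stage carried; the employer prevails on this issue.
Per-issue: Issue I → grievant; Issue II → employer. The grievant must prevail on every issue; overall, the employer prevails.

employer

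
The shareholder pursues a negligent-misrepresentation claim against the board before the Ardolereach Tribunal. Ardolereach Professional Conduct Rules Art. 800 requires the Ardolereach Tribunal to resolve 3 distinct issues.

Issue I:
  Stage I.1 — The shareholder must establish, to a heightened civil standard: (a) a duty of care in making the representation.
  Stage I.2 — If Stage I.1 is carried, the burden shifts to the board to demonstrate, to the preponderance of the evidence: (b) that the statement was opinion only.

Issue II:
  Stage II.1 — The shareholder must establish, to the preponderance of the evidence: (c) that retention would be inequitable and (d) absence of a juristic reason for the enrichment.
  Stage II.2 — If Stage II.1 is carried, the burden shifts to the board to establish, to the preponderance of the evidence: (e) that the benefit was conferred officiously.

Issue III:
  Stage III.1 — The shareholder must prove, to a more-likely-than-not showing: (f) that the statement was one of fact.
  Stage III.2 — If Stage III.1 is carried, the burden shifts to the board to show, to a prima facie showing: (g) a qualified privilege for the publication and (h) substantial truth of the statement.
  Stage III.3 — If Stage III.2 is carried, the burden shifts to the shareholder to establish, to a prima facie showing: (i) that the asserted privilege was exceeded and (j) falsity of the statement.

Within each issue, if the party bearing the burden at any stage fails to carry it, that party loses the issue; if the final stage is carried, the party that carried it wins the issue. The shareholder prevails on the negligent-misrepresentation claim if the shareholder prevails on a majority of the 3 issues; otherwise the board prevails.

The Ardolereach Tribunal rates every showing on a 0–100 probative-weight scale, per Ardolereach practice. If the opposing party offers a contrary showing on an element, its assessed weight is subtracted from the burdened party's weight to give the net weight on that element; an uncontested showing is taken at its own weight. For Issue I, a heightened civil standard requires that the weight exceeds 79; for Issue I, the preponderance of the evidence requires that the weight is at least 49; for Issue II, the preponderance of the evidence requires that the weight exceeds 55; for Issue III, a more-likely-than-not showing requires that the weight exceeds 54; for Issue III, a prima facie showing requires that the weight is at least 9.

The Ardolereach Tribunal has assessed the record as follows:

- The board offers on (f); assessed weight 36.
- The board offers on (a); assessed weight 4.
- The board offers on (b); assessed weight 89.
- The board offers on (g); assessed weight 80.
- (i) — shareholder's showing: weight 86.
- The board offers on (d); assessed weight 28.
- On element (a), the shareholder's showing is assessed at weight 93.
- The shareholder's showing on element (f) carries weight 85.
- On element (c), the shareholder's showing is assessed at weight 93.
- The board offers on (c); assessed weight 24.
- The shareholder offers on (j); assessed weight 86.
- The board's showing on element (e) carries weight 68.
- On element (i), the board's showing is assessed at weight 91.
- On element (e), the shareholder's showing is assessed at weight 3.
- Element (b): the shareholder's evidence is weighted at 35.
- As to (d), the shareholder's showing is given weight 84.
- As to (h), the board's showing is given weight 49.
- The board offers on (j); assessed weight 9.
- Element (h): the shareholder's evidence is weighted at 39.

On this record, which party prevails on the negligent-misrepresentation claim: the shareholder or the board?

board

— Issue I —
At Stage I.1 the shareholder must meet a heightened civil standard (weight exceeds 79): on (a) the weight is 93 less the opposing 4 gives net 89, > 79, so (a) meets the standard.
  All elements met. The burden passes to the board.
At Stage I.2 the board must meet the preponderance of the evidence (weight is at least 49): on (b) the weight is 89 less the opposing 35 gives net 54, which does reach 49, so (b) meets the standard.
  All elements met at the final stage.
With every stage satisfied, the board prevails on this issue.
— Issue II —
At Stage II.1 the shareholder must meet the preponderance of the evidence (weight exceeds 55): on (c) the weight is 93 less the opposing 24 gives net 69, > 55, so (c) meets the standard; on (d) the weight is 84 less the opposing 28 gives net 56, > 55, so (d) meets the standard.
  Stage II.1 is satisfied; the onus moves to the board.
At Stage II.2 the board must meet the preponderance of the evidence (weight exceeds 55): on (e) the weight is 68 less the opposing 3 gives net 65, > 55, so (e) meets the standard.
  Stage II.2 carried; the final stage is satisfied.
With every stage satisfied, the board prevails on this issue.
— Issue III —
Stage III.1 (shareholder, a more-likely-than-not showing, weight exceeds 54): (f) net 85−36=49 ≤ 54 — fails.
  The shareholder does not carry Stage III.1.
The analysis ends at Stage III.1; the board prevails on this issue.
Per-issue: Issue I → board; Issue II → board; Issue III → board. The shareholder must prevail on a majority of issues; overall, the board prevails.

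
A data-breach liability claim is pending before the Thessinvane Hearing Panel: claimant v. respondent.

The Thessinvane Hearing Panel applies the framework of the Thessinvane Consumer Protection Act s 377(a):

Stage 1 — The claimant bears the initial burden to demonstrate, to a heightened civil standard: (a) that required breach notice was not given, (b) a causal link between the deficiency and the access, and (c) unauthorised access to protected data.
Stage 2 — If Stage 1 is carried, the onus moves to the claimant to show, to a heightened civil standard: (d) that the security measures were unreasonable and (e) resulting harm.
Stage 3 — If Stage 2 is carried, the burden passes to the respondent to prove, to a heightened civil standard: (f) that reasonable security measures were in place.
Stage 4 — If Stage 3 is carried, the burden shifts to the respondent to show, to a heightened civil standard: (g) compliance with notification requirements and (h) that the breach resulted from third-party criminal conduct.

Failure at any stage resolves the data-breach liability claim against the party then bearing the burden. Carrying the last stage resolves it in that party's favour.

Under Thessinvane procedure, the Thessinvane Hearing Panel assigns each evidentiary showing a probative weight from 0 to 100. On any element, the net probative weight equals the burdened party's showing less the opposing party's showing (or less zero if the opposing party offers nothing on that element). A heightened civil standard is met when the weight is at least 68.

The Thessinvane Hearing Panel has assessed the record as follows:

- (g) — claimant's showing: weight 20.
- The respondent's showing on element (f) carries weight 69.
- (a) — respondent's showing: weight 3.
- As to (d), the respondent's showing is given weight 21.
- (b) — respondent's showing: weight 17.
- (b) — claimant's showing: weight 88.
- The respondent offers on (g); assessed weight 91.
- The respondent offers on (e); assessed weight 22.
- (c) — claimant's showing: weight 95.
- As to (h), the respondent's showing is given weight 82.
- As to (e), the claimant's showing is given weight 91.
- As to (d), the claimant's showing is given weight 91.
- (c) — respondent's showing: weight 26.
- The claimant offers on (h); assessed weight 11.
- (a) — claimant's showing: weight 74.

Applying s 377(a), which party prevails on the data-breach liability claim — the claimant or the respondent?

respondent

Stage 1 — burden on claimant; standard: a heightened civil standard (weight is at least 68).
    (a): 74 − 3 = 71 ≥ 68 [met]
    (b): 88 − 17 = 71 ≥ 68 [met]
    (c): 95 − 26 = 69 ≥ 68 [met]
  Stage 1 is satisfied; the claimant continues to bear the burden.
Stage 2 — burden on claimant; standard: a heightened civil standard (weight is at least 68).
    (d): 91 − 21 = 70 ≥ 68 [met]
    (e): 91 − 22 = 69 ≥ 68 [met]
  The claimant carries Stage 2; the respondent now bears the burden.
Stage 3 — burden on respondent; standard: a heightened civil standard (weight is at least 68).
    (f): 69 ≥ 68 [met]
  All elements met. The respondent retains the burden for Stage 4.
Stage 4 — burden on respondent; standard: a heightened civil standard (weight is at least 68).
    (g): 91 − 20 = 71 ≥ 68 [met]
    (h): 82 − 11 = 71 ≥ 68 [met]
  All elements met at the final stage.
All stages carried — the respondent prevails.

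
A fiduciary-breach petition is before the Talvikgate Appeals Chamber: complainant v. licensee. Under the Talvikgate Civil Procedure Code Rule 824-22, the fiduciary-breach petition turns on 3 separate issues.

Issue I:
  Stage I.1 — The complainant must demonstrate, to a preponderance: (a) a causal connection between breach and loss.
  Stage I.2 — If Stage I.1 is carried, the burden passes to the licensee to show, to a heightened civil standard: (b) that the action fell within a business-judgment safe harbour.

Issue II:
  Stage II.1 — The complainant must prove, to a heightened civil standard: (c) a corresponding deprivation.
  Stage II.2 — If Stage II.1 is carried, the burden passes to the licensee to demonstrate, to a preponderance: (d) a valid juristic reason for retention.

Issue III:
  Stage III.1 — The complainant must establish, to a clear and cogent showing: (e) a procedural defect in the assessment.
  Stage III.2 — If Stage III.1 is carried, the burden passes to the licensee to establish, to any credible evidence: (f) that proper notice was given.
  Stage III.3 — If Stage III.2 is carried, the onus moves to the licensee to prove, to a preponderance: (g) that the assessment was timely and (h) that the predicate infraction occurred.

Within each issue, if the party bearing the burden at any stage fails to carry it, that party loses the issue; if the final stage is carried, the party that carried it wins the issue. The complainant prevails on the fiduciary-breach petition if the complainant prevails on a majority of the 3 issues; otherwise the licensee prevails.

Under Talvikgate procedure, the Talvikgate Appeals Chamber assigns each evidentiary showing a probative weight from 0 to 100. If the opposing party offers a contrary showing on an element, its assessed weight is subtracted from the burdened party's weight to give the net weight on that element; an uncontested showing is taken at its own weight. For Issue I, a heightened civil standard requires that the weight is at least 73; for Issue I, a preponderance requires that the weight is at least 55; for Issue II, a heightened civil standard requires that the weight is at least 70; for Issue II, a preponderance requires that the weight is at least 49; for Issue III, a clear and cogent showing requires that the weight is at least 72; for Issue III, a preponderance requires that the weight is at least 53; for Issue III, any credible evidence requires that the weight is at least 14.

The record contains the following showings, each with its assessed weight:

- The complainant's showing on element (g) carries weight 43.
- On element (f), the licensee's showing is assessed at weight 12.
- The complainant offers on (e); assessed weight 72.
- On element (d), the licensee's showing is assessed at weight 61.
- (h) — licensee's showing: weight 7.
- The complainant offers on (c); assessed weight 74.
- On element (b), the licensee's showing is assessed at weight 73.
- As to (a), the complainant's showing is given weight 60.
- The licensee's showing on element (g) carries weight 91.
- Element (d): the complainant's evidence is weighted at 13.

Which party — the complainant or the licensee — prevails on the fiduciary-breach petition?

— Issue I —
Stage I.1 (complainant, a preponderance, weight is at least 55): (a) 60 ≥ 55 — meets.
  All elements met. The burden passes to the licensee.
Stage I.2 (licensee, a heightened civil standard, weight is at least 73): (b) 73 ≥ 73 — meets.
  The licensee carries the last stage.
All stages carried — the licensee prevails on this issue.
— Issue II —
Stage II.1 — burden on complainant; standard: a heightened civil standard (weight is at least 70).
    (c): 74 ≥ 70 [met]
  Stage II.1 carried; the burden shifts to the licensee.
Stage II.2 — burden on licensee; standard: a preponderance (weight is at least 49).
    (d): 61 − 13 = 48 < 49 [not met]
  Stage II.2 not carried; the licensee fails its burden.
So the complainant prevails on this issue.
— Issue III —
Stage III.1 (complainant, a clear and cogent showing, weight is at least 72): (e) 72 ≥ 72 — meets.
  All elements met. The burden passes to the licensee.
Stage III.2 (licensee, any credible evidence, weight is at least 14): (f) 12 < 14 — fails.
  The licensee does not carry Stage III.2.
So the complainant prevails on this issue.
Per-issue: Issue I → licensee; Issue II → complainant; Issue III → complainant. The complainant must prevail on a majority of issues; overall, the complainant prevails.

complainant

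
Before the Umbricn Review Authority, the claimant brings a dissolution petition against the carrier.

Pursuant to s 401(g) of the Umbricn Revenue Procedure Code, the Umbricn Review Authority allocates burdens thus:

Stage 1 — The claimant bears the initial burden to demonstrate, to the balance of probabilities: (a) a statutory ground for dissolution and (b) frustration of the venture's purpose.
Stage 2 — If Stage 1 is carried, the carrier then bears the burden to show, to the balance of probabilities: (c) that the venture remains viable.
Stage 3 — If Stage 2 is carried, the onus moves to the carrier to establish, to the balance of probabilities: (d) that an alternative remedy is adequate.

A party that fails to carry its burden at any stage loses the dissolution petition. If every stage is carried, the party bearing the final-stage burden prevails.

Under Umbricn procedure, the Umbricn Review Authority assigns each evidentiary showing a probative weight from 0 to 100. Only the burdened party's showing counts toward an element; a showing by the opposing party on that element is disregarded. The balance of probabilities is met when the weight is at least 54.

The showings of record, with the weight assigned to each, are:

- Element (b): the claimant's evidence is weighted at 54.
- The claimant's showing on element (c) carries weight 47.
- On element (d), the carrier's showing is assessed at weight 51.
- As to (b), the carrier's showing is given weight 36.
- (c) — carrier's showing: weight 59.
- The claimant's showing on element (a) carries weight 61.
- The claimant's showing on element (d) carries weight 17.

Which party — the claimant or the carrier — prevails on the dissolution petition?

claimant

At Stage 1 the claimant must meet the balance of probabilities (weight is at least 54): on (a) the weight is 61, ≥ 54, so (a) meets the standard; on (b) the weight is 54 (the carrier's 36 is given no effect), which does reach 54, so (b) meets the standard.
  Stage 1 is satisfied; the onus moves to the carrier.
At Stage 2 the carrier must meet the balance of probabilities (weight is at least 54): on (c) the weight is 59 (the claimant's 47 is given no effect), ≥ 54, so (c) meets the standard.
  All elements met. The carrier retains the burden for Stage 3.
At Stage 3 the carrier must meet the balance of probabilities (weight is at least 54): on (d) the weight is 51 (the claimant's 17 is given no effect), < 54, so (d) does not meet the standard.
  Stage 3 not carried; the carrier fails its burden.
So the claimant prevails.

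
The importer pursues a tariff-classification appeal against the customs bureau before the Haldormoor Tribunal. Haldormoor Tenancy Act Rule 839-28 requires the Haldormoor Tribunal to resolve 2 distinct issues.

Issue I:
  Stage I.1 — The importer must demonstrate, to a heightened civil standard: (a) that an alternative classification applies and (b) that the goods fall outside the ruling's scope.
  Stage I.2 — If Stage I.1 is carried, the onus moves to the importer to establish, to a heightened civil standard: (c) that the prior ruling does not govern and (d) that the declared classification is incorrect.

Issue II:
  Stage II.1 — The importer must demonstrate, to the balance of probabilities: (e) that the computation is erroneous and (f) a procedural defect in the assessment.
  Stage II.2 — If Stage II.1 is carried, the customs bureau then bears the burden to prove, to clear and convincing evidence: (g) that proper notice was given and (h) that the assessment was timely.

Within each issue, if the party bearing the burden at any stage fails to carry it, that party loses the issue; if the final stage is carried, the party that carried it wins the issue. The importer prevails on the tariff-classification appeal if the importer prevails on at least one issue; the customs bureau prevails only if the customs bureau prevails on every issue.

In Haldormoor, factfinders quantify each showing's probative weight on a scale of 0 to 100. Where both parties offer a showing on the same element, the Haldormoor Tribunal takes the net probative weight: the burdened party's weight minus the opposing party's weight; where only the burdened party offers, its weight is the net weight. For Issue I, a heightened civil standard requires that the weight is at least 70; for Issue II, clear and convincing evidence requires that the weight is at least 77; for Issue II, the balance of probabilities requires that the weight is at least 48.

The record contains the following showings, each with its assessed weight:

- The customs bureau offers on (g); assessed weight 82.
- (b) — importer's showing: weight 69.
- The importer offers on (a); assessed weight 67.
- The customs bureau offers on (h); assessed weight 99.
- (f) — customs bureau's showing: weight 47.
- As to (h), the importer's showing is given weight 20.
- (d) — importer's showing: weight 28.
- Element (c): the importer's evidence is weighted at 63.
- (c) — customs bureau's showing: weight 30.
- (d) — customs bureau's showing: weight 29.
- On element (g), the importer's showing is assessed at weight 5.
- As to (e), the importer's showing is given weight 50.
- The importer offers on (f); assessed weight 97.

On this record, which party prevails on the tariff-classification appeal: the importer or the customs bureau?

customs bureau

— Issue I —
Stage I.1 — burden on importer; standard: a heightened civil standard (weight is at least 70).
    (a): 67 < 70 [not met]
    (b): 69 < 70 [not met]
  Stage I.1 not carried; the importer fails its burden.
The analysis ends at Stage I.1; the customs bureau prevails on this issue.
— Issue II —
At Stage II.1 the importer must meet the balance of probabilities (weight is at least 48): on (e) the weight is 50, which does reach 48, so (e) meets the standard; on (f) the weight is 97 less the opposing 47 gives net 50, ≥ 48, so (f) meets the standard.
  The importer carries Stage II.1; the customs bureau now bears the burden.
At Stage II.2 the customs bureau must meet clear and convincing evidence (weight is at least 77): on (g) the weight is 82 less the opposing 5 gives net 77, which does reach 77, so (g) meets the standard; on (h) the weight is 99 less the opposing 20 gives net 79, which does reach 77, so (h) meets the standard.
  All elements met at the final stage.
All stages carried — the customs bureau prevails on this issue.
Per-issue: Issue I → customs bureau; Issue II → customs bureau. The importer must prevail on at least one issue; overall, the customs bureau prevails.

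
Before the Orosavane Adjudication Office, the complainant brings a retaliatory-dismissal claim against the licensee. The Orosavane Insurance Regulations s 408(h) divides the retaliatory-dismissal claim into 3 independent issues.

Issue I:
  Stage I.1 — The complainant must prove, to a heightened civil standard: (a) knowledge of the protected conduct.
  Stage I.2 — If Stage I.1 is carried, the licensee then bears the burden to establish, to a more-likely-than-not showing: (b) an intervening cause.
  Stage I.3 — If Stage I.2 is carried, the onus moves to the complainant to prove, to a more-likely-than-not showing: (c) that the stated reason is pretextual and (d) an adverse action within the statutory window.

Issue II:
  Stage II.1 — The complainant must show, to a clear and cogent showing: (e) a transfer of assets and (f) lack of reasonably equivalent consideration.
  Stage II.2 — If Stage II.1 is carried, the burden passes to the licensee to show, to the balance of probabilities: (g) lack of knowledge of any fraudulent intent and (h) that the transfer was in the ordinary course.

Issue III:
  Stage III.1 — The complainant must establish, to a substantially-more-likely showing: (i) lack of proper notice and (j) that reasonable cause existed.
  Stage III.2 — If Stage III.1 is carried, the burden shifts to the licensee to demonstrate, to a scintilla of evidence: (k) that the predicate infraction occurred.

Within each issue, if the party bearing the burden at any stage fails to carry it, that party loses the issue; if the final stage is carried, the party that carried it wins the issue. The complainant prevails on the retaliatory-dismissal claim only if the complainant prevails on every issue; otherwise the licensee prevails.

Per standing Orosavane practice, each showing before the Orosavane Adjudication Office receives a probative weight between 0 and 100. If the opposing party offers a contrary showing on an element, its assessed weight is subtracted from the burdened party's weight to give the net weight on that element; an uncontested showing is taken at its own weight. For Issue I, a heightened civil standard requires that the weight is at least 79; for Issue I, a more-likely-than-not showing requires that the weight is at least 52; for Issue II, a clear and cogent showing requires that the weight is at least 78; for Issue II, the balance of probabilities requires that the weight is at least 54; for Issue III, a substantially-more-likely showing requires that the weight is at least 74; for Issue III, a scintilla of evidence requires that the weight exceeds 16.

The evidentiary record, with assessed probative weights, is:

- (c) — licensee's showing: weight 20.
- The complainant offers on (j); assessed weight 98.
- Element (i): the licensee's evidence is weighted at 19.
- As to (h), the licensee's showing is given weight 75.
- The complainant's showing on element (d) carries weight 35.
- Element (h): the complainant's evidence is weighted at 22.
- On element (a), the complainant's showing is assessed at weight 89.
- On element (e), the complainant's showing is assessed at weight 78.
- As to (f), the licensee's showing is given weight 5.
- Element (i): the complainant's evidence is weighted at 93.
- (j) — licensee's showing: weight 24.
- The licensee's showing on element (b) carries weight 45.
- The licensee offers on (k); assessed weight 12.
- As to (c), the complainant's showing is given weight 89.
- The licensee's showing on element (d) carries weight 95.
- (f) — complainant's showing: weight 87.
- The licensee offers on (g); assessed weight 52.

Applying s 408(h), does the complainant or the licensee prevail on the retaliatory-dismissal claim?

complainant

— Issue I —
Stage I.1 (complainant, a heightened civil standard, weight is at least 79): (a) 89 ≥ 79 — meets.
  Stage I.1 carried; the burden shifts to the licensee.
Stage I.2 (licensee, a more-likely-than-not showing, weight is at least 52): (b) 45 < 52 — fails.
  Not every element is met, so the licensee fails to carry Stage I.2.
The complainant prevails on this issue.
— Issue II —
At Stage II.1 the complainant must meet a clear and cogent showing (weight is at least 78): on (e) the weight is 78, which does reach 78, so (e) meets the standard; on (f) the weight is 87 less the opposing 5 gives net 82, which does reach 78, so (f) meets the standard.
  All elements met. The burden passes to the licensee.
At Stage II.2 the licensee must meet the balance of probabilities (weight is at least 54): on (g) the weight is 52, < 54, so (g) does not meet the standard; on (h) the weight is 75 less the opposing 22 gives net 53, < 54, so (h) does not meet the standard.
  The licensee does not carry Stage II.2.
The analysis ends at Stage II.2; the complainant prevails on this issue.
— Issue III —
Stage III.1 (complainant, a substantially-more-likely showing, weight is at least 74): (i) net 93−19=74 ≥ 74 — meets; (j) net 98−24=74 ≥ 74 — meets.
  The complainant carries Stage III.1; the licensee now bears the burden.
Stage III.2 (licensee, a scintilla of evidence, weight exceeds 16): (k) 12 ≤ 16 — fails.
  The licensee does not carry Stage III.2.
The complainant prevails on this issue.
Per-issue: Issue I → complainant; Issue II → complainant; Issue III → complainant. The complainant must prevail on every issue; overall, the complainant prevails.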